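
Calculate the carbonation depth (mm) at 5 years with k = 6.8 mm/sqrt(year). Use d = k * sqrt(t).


depth = k * sqrt(t)
= 6.8 * sqrt(5)
= 15.21 mm

15.21


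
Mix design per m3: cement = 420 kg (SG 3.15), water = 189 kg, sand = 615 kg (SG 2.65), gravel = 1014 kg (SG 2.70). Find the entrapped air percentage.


Vol cement = 420 / (3.15 * 1000) = 0.133333 m3
Vol water = 189 / 1000 = 0.189 m3
Vol sand = 615 / (2.65 * 1000) = 0.232075 m3
Vol gravel = 1014 / (2.70 * 1000) = 0.375556 m3
Total solid + water volume = 0.929964 m3
Air = (1 - 0.929964) * 100 = 7.0%

7.0


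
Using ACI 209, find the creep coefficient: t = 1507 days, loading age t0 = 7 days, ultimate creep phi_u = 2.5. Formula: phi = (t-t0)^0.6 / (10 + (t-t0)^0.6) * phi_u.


dt = 1507 - 7 = 1500
phi = 1500^0.6 / (10 + 1500^0.6) * 2.5
= 2.224

2.224


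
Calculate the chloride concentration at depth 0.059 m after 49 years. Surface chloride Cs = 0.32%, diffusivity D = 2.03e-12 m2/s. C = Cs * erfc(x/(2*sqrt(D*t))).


t_seconds = 49 * 365.25 * 24 * 3600 = 1546322400.0 s
arg = 0.059 / (2 * sqrt(2.03e-12 * 1546322400.0))
= 0.5265
erfc(0.5265) = 0.4565
C = 0.32 * 0.4565 = 0.1461%

0.1461


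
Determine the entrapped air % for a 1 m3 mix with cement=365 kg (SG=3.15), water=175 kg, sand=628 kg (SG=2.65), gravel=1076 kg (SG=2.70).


Vol cement = 365 / (3.15 * 1000) = 0.115873 m3
Vol water = 175 / 1000 = 0.175 m3
Vol sand = 628 / (2.65 * 1000) = 0.236981 m3
Vol gravel = 1076 / (2.70 * 1000) = 0.398519 m3
Total solid + water volume = 0.926373 m3
Air = (1 - 0.926373) * 100 = 7.36%

7.36


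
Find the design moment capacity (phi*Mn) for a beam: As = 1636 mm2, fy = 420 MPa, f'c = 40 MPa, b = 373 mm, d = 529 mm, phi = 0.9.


a = As * fy / (0.85 * f'c * b)
= 1636 * 420 / (0.85 * 40 * 373)
= 54.1807 mm
Mn = As * fy * (d - a/2) / 10^6
= 344.8721 kN-m
phi*Mn = 0.9 * 344.8721 = 310.38 kN-m

310.38


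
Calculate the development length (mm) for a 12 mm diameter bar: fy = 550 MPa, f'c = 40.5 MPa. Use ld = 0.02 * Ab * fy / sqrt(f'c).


Ab = pi * 12^2 / 4 = 113.097 mm2
ld = 0.02 * 113.097 * 550 / sqrt(40.5)
= 195.5 mm

195.5


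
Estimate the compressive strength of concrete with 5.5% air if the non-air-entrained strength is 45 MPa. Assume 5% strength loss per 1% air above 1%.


Strength loss = (5.5 - 1) * 5 = 22.5%
f'c = 45 * (1 - 22.5/100)
= 34.88 MPa

34.88


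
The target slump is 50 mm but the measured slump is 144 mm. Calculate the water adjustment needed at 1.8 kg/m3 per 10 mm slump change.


Difference = 50 - 144 = -94 mm
Water adjustment = -94 * 1.8 / 10 = -16.9 kg/m3

-16.9


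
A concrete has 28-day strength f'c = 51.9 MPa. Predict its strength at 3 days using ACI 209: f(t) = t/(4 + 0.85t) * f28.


f(3) = 3 / (4 + 0.85 * 3) * 51.9
= 3 / 6.55 * 51.9
= 23.77 MPa

23.77


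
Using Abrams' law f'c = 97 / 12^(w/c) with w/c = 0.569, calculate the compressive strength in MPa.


f'c = 97 / 12^0.569
= 97 / 4.112
= 23.59 MPa

23.59


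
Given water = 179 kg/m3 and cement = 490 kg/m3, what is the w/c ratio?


w/c = water / cement
w/c = 179 / 490 = 0.365

0.365


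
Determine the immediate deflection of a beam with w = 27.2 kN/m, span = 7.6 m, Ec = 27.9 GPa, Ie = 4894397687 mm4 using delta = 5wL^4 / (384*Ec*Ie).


Convert: L = 7.6 m = 7600 mm, Ec = 27.9 GPa = 27900 MPa
delta = 5 * 27.2 * 7600^4 / (384 * 27900 * 4894397687)
= 8.65 mm

8.65


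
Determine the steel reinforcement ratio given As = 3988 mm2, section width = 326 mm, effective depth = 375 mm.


rho = As / (b * d)
= 3988 / (326 * 375)
= 0.0326

0.0326


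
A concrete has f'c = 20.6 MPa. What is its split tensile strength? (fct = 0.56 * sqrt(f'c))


fct = 0.56 * sqrt(20.6)
= 0.56 * 4.539
= 2.542 MPa

2.542


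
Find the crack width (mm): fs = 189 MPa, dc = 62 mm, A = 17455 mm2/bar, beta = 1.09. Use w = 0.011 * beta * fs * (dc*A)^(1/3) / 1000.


w = 0.011 * beta * fs * (dc * A)^(1/3) / 1000
= 0.011 * 1.09 * 189 * (62 * 17455)^(1/3) / 1000
= 0.233 mm

0.233


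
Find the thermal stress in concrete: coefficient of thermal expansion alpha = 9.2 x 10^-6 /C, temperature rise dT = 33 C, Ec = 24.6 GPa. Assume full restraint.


sigma = alpha * dT * Ec
= 9.2e-6 * 33 * 24.6 * 1000
= 7.469 MPa

7.469


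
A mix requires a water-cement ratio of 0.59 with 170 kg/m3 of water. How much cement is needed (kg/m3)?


Cement = water / (w/c)
= 170 / 0.59
= 288.1 kg/m3

288.1


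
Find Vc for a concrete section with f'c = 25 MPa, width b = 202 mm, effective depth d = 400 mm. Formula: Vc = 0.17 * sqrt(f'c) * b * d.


Vc = 0.17 * sqrt(25) * 202 * 400 / 1000
= 68.68 kN

68.68


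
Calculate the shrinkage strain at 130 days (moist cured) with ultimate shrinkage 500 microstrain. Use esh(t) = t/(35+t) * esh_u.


esh(130) = 130 / (35 + 130) * 500
= 130 / 165 * 500
= 393.9 microstrain

393.9


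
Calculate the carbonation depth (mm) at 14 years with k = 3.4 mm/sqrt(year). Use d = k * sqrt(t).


depth = k * sqrt(t)
= 3.4 * sqrt(14)
= 12.72 mm

12.72


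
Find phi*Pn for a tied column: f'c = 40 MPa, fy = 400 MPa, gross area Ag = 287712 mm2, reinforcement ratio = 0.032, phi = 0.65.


Ast = rho * Ag = 0.032 * 287712 = 9206.784 mm2
phi*Pn = 0.65 * 0.80 * (0.85 * 40 * (287712 - 9206.784) + 400 * 9206.784) / 1000
= 6838.98 kN

6838.98


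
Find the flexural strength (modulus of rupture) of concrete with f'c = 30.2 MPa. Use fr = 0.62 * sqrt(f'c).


fr = 0.62 * sqrt(30.2)
= 3.407 MPa

3.407


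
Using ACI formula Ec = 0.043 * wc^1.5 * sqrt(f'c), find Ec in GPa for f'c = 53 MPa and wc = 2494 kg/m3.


Ec = 0.043 * 2494^1.5 * sqrt(53) / 1000
= 38.99 GPa

38.99


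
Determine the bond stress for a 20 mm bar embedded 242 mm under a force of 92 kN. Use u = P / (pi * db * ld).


u = P / (pi * db * ld)
= 92 * 1000 / (pi * 20 * 242)
= 6.051 MPa

6.051


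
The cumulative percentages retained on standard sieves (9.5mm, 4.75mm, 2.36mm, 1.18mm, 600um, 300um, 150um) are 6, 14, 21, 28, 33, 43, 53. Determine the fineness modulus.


FM = sum(cumulative % retained) / 100
= 198 / 100
= 1.98

1.98


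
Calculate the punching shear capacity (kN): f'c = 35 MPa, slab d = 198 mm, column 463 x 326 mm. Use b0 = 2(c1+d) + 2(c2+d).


b0 = 2*(463 + 198) + 2*(326 + 198) = 2370 mm
Vc = 0.33 * sqrt(35) * 2370 * 198 / 1000
= 916.14 kN

916.14


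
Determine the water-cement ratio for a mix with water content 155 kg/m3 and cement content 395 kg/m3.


w/c = water / cement
w/c = 155 / 395 = 0.392

0.392


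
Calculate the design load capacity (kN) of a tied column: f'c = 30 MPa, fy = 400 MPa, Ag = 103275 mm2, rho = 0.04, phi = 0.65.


Ast = rho * Ag = 0.04 * 103275 = 4131 mm2
phi*Pn = 0.65 * 0.80 * (0.85 * 30 * (103275 - 4131) + 400 * 4131) / 1000
= 2173.9 kN

2173.9


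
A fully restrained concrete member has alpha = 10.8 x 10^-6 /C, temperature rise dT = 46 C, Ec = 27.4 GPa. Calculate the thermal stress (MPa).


sigma = alpha * dT * Ec
= 10.8e-6 * 46 * 27.4 * 1000
= 13.612 MPa

13.612


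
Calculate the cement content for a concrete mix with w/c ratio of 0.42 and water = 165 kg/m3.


Cement = water / (w/c)
= 165 / 0.42
= 392.9 kg/m3

392.9


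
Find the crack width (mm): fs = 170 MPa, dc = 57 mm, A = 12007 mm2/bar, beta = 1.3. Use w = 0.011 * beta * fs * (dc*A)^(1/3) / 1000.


w = 0.011 * beta * fs * (dc * A)^(1/3) / 1000
= 0.011 * 1.3 * 170 * (57 * 12007)^(1/3) / 1000
= 0.214 mm

0.214


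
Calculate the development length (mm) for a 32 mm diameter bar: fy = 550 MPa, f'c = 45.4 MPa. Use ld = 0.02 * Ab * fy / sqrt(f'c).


Ab = pi * 32^2 / 4 = 804.248 mm2
ld = 0.02 * 804.248 * 550 / sqrt(45.4)
= 1313.0 mm

1313.0


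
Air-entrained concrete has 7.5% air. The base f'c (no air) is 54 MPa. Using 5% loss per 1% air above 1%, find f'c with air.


Strength loss = (7.5 - 1) * 5 = 32.5%
f'c = 54 * (1 - 32.5/100)
= 36.45 MPa

36.45


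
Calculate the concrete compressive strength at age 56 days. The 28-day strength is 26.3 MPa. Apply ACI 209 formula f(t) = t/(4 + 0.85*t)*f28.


f(56) = 56 / (4 + 0.85 * 56) * 26.3
= 56 / 51.6 * 26.3
= 28.54 MPa

28.54


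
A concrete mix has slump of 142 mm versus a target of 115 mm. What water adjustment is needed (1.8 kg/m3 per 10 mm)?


Difference = 115 - 142 = -27 mm
Water adjustment = -27 * 1.8 / 10 = -4.9 kg/m3

-4.9


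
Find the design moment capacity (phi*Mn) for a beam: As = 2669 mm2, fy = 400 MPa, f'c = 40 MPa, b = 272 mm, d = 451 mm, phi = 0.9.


a = As * fy / (0.85 * f'c * b)
= 2669 * 400 / (0.85 * 40 * 272)
= 115.4412 mm
Mn = As * fy * (d - a/2) / 10^6
= 419.8651 kN-m
phi*Mn = 0.9 * 419.8651 = 377.88 kN-m

377.88


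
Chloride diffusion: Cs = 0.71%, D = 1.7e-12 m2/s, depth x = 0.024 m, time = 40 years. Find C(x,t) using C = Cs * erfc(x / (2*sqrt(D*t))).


t_seconds = 40 * 365.25 * 24 * 3600 = 1262304000.0 s
arg = 0.024 / (2 * sqrt(1.7e-12 * 1262304000.0))
= 0.259
erfc(0.259) = 0.7141
C = 0.71 * 0.7141 = 0.507%

0.507


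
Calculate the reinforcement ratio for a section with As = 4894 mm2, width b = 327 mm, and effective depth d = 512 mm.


rho = As / (b * d)
= 4894 / (327 * 512)
= 0.0292

0.0292


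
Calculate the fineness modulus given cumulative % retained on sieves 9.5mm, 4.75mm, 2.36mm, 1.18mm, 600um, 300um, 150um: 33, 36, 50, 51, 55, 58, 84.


FM = sum(cumulative % retained) / 100
= 367 / 100
= 3.67

3.67


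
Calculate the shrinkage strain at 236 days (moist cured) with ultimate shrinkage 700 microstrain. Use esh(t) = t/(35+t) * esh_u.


esh(236) = 236 / (35 + 236) * 700
= 236 / 271 * 700
= 609.6 microstrain

609.6


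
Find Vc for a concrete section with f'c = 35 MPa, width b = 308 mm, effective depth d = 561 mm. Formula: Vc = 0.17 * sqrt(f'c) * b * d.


Vc = 0.17 * sqrt(35) * 308 * 561 / 1000
= 173.78 kN

173.78


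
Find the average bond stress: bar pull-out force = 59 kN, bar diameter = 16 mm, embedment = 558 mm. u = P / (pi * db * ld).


u = P / (pi * db * ld)
= 59 * 1000 / (pi * 16 * 558)
= 2.104 MPa

2.104


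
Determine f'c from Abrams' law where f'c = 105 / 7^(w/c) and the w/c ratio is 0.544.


f'c = 105 / 7^0.544
= 105 / 2.882
= 36.43 MPa

36.43


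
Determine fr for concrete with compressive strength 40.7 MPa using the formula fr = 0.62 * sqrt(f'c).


fr = 0.62 * sqrt(40.7)
= 3.955 MPa

3.955


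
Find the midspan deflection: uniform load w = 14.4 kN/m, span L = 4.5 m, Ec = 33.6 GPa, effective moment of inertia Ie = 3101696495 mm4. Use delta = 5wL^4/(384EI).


Convert: L = 4.5 m = 4500 mm, Ec = 33.6 GPa = 33600 MPa
delta = 5 * 14.4 * 4500^4 / (384 * 33600 * 3101696495)
= 0.74 mm

0.74


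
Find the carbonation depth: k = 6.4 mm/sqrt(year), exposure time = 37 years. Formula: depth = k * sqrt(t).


depth = k * sqrt(t)
= 6.4 * sqrt(37)
= 38.93 mm

38.93


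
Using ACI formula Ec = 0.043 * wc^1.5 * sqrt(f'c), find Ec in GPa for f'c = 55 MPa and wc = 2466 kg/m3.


Ec = 0.043 * 2466^1.5 * sqrt(55) / 1000
= 39.05 GPa

39.05


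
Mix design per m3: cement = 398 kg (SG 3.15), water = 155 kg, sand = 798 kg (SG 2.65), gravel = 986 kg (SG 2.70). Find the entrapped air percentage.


Vol cement = 398 / (3.15 * 1000) = 0.126349 m3
Vol water = 155 / 1000 = 0.155 m3
Vol sand = 798 / (2.65 * 1000) = 0.301132 m3
Vol gravel = 986 / (2.70 * 1000) = 0.365185 m3
Total solid + water volume = 0.947666 m3
Air = (1 - 0.947666) * 100 = 5.23%

5.23


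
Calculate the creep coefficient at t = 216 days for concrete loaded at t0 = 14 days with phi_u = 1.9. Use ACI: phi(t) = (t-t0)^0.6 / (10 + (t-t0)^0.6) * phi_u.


dt = 216 - 14 = 202
phi = 202^0.6 / (10 + 202^0.6) * 1.9
= 1.344

1.344


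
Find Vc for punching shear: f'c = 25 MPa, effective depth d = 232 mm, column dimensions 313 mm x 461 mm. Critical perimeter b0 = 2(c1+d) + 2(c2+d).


b0 = 2*(313 + 232) + 2*(461 + 232) = 2476 mm
Vc = 0.33 * sqrt(25) * 2476 * 232 / 1000
= 947.81 kN

947.81


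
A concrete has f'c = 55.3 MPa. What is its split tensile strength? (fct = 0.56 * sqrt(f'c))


fct = 0.56 * sqrt(55.3)
= 0.56 * 7.436
= 4.164 MPa

4.164


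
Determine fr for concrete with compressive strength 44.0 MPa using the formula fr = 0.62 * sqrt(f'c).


fr = 0.62 * sqrt(44.0)
= 4.113 MPa

4.113


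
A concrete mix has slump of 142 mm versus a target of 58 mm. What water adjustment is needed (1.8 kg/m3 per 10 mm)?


Difference = 58 - 142 = -84 mm
Water adjustment = -84 * 1.8 / 10 = -15.1 kg/m3

-15.1


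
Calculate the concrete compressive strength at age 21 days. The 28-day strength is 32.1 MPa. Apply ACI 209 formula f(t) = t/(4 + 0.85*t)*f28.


f(21) = 21 / (4 + 0.85 * 21) * 32.1
= 21 / 21.85 * 32.1
= 30.85 MPa

30.85


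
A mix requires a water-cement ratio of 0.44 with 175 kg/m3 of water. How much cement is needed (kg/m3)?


Cement = water / (w/c)
= 175 / 0.44
= 397.7 kg/m3

397.7


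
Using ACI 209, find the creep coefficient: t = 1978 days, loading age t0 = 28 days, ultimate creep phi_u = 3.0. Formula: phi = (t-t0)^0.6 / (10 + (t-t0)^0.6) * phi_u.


dt = 1978 - 28 = 1950
phi = 1950^0.6 / (10 + 1950^0.6) * 3.0
= 2.712

2.712


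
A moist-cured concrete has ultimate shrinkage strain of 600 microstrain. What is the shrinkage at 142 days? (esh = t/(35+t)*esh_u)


esh(142) = 142 / (35 + 142) * 600
= 142 / 177 * 600
= 481.4 microstrain

481.4


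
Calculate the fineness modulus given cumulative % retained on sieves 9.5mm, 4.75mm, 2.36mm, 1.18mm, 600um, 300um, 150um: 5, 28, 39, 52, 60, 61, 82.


FM = sum(cumulative % retained) / 100
= 327 / 100
= 3.27

3.27


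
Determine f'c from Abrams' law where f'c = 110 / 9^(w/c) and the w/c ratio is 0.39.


f'c = 110 / 9^0.39
= 110 / 2.356
= 46.69 MPa

46.69


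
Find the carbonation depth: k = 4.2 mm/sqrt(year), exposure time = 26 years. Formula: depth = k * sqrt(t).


depth = k * sqrt(t)
= 4.2 * sqrt(26)
= 21.42 mm

21.42


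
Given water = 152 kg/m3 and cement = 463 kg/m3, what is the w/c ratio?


w/c = water / cement
w/c = 152 / 463 = 0.328

0.328


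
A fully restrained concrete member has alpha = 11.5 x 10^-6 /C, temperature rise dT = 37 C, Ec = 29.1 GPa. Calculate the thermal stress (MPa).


sigma = alpha * dT * Ec
= 11.5e-6 * 37 * 29.1 * 1000
= 12.382 MPa

12.382


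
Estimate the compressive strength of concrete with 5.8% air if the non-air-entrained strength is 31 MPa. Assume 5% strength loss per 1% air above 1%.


Strength loss = (5.8 - 1) * 5 = 24.0%
f'c = 31 * (1 - 24.0/100)
= 23.56 MPa

23.56


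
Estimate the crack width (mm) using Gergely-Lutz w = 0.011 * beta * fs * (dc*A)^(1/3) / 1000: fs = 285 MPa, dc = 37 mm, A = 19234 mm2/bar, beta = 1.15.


w = 0.011 * beta * fs * (dc * A)^(1/3) / 1000
= 0.011 * 1.15 * 285 * (37 * 19234)^(1/3) / 1000
= 0.322 mm

0.322


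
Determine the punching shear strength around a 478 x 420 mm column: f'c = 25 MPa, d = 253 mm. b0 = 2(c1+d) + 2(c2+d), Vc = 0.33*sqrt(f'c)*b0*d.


b0 = 2*(478 + 253) + 2*(420 + 253) = 2808 mm
Vc = 0.33 * sqrt(25) * 2808 * 253 / 1000
= 1172.2 kN

1172.2


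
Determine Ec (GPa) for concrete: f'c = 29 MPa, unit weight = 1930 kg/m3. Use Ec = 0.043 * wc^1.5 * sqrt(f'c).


Ec = 0.043 * 1930^1.5 * sqrt(29) / 1000
= 19.63 GPa

19.63


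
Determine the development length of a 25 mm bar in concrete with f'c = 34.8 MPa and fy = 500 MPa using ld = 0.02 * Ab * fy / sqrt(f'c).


Ab = pi * 25^2 / 4 = 490.874 mm2
ld = 0.02 * 490.874 * 500 / sqrt(34.8)
= 832.1 mm

832.1


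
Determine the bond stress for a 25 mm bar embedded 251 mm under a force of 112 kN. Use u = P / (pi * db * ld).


u = P / (pi * db * ld)
= 112 * 1000 / (pi * 25 * 251)
= 5.681 MPa

5.681


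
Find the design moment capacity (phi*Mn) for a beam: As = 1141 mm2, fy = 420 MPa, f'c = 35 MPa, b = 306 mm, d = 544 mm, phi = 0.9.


a = As * fy / (0.85 * f'c * b)
= 1141 * 420 / (0.85 * 35 * 306)
= 52.6413 mm
Mn = As * fy * (d - a/2) / 10^6
= 248.0823 kN-m
phi*Mn = 0.9 * 248.0823 = 223.27 kN-m

223.27


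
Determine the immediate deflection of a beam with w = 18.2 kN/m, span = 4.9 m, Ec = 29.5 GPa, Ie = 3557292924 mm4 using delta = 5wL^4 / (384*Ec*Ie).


Convert: L = 4.9 m = 4900 mm, Ec = 29.5 GPa = 29500 MPa
delta = 5 * 18.2 * 4900^4 / (384 * 29500 * 3557292924)
= 1.3 mm

1.3


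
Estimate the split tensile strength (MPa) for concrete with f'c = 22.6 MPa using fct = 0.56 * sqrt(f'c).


fct = 0.56 * sqrt(22.6)
= 0.56 * 4.754
= 2.662 MPa

2.662


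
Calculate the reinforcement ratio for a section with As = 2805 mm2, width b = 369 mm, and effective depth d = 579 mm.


rho = As / (b * d)
= 2805 / (369 * 579)
= 0.0131

0.0131


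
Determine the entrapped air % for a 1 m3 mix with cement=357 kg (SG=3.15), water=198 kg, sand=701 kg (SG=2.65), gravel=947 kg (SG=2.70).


Vol cement = 357 / (3.15 * 1000) = 0.113333 m3
Vol water = 198 / 1000 = 0.198 m3
Vol sand = 701 / (2.65 * 1000) = 0.264528 m3
Vol gravel = 947 / (2.70 * 1000) = 0.350741 m3
Total solid + water volume = 0.926602 m3
Air = (1 - 0.926602) * 100 = 7.34%

7.34


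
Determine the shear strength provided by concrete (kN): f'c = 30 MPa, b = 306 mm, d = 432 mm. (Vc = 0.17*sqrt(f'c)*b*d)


Vc = 0.17 * sqrt(30) * 306 * 432 / 1000
= 123.09 kN

123.09


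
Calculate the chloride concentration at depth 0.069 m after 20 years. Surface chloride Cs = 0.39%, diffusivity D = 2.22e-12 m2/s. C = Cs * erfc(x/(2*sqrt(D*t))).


t_seconds = 20 * 365.25 * 24 * 3600 = 631152000.0 s
arg = 0.069 / (2 * sqrt(2.22e-12 * 631152000.0))
= 0.9217
erfc(0.9217) = 0.1924
C = 0.39 * 0.1924 = 0.075%

0.075


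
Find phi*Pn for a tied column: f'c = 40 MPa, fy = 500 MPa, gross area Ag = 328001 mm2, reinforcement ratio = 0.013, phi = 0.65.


Ast = rho * Ag = 0.013 * 328001 = 4264.013 mm2
phi*Pn = 0.65 * 0.80 * (0.85 * 40 * (328001 - 4264.013) + 500 * 4264.013) / 1000
= 6832.31 kN

6832.31


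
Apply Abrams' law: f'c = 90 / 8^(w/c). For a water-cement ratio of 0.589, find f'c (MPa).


f'c = 90 / 8^0.589
= 90 / 3.403
= 26.44 MPa

26.44


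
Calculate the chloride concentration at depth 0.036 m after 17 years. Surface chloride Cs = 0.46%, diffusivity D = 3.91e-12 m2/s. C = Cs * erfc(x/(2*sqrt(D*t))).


t_seconds = 17 * 365.25 * 24 * 3600 = 536479200.0 s
arg = 0.036 / (2 * sqrt(3.91e-12 * 536479200.0))
= 0.393
erfc(0.393) = 0.5783
C = 0.46 * 0.5783 = 0.266%

0.266


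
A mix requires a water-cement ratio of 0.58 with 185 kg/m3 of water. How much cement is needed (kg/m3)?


Cement = water / (w/c)
= 185 / 0.58
= 319.0 kg/m3

319.0


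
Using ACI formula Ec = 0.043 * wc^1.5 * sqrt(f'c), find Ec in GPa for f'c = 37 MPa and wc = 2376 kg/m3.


Ec = 0.043 * 2376^1.5 * sqrt(37) / 1000
= 30.29 GPa

30.29


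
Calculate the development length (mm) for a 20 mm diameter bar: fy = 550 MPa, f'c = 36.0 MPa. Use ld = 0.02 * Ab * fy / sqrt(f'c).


Ab = pi * 20^2 / 4 = 314.159 mm2
ld = 0.02 * 314.159 * 550 / sqrt(36.0)
= 576.0 mm

576.0


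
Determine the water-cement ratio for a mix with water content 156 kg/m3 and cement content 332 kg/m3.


w/c = water / cement
w/c = 156 / 332 = 0.47

0.47


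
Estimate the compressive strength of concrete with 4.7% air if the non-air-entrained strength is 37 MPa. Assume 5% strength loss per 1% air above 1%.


Strength loss = (4.7 - 1) * 5 = 18.5%
f'c = 37 * (1 - 18.5/100)
= 30.15 MPa

30.15


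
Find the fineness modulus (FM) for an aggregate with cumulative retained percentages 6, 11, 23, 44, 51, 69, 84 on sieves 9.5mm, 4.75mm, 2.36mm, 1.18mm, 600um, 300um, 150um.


FM = sum(cumulative % retained) / 100
= 288 / 100
= 2.88

2.88


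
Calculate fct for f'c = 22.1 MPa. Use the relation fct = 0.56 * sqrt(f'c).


fct = 0.56 * sqrt(22.1)
= 0.56 * 4.701
= 2.633 MPa

2.633


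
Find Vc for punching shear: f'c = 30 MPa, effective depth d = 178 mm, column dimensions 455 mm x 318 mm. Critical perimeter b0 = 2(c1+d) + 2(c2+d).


b0 = 2*(455 + 178) + 2*(318 + 178) = 2258 mm
Vc = 0.33 * sqrt(30) * 2258 * 178 / 1000
= 726.47 kN

726.47


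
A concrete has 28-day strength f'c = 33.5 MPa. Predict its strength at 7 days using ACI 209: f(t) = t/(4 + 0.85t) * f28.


f(7) = 7 / (4 + 0.85 * 7) * 33.5
= 7 / 9.95 * 33.5
= 23.57 MPa

23.57


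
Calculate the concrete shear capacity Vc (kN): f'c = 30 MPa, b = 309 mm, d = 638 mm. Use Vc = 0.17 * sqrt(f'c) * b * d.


Vc = 0.17 * sqrt(30) * 309 * 638 / 1000
= 183.56 kN

183.56


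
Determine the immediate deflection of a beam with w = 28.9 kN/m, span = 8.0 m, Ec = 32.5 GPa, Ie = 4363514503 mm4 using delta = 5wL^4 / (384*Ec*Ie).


Convert: L = 8.0 m = 8000 mm, Ec = 32.5 GPa = 32500 MPa
delta = 5 * 28.9 * 8000^4 / (384 * 32500 * 4363514503)
= 10.87 mm

10.87


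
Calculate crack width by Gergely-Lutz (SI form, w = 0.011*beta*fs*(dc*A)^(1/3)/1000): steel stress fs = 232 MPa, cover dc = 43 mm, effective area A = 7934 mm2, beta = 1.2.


w = 0.011 * beta * fs * (dc * A)^(1/3) / 1000
= 0.011 * 1.2 * 232 * (43 * 7934)^(1/3) / 1000
= 0.214 mm

0.214


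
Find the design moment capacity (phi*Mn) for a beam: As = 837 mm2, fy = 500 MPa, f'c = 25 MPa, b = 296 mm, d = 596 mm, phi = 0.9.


a = As * fy / (0.85 * f'c * b)
= 837 * 500 / (0.85 * 25 * 296)
= 66.5342 mm
Mn = As * fy * (d - a/2) / 10^6
= 235.5037 kN-m
phi*Mn = 0.9 * 235.5037 = 211.95 kN-m

211.95


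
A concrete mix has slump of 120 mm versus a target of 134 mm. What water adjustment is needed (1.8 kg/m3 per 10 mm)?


Difference = 134 - 120 = 14 mm
Water adjustment = 14 * 1.8 / 10 = 2.5 kg/m3

2.5


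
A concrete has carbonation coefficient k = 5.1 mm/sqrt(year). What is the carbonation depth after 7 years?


depth = k * sqrt(t)
= 5.1 * sqrt(7)
= 13.49 mm

13.49


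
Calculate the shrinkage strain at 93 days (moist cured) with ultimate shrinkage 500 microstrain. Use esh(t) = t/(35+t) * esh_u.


esh(93) = 93 / (35 + 93) * 500
= 93 / 128 * 500
= 363.3 microstrain

363.3


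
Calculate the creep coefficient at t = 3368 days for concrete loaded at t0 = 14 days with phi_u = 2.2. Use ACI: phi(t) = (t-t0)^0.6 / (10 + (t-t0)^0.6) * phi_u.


dt = 3368 - 14 = 3354
phi = 3354^0.6 / (10 + 3354^0.6) * 2.2
= 2.043

2.043


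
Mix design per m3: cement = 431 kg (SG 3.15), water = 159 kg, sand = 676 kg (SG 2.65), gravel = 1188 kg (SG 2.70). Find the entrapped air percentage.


Vol cement = 431 / (3.15 * 1000) = 0.136825 m3
Vol water = 159 / 1000 = 0.159 m3
Vol sand = 676 / (2.65 * 1000) = 0.255094 m3
Vol gravel = 1188 / (2.70 * 1000) = 0.44 m3
Total solid + water volume = 0.99092 m3
Air = (1 - 0.99092) * 100 = 0.91%

0.91


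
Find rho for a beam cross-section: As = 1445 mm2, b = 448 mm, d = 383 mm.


rho = As / (b * d)
= 1445 / (448 * 383)
= 0.0084

0.0084


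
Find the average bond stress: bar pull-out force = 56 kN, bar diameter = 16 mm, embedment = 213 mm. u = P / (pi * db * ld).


u = P / (pi * db * ld)
= 56 * 1000 / (pi * 16 * 213)
= 5.23 MPa

5.23


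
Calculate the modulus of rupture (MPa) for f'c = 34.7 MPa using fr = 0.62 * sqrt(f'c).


fr = 0.62 * sqrt(34.7)
= 3.652 MPa

3.652


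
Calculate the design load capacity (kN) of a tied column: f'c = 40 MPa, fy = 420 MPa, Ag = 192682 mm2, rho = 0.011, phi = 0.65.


Ast = rho * Ag = 0.011 * 192682 = 2119.502 mm2
phi*Pn = 0.65 * 0.80 * (0.85 * 40 * (192682 - 2119.502) + 420 * 2119.502) / 1000
= 3832.04 kN

3832.04


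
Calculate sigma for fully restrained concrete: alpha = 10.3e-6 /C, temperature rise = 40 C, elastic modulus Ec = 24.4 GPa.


sigma = alpha * dT * Ec
= 10.3e-6 * 40 * 24.4 * 1000
= 10.053 MPa

10.053


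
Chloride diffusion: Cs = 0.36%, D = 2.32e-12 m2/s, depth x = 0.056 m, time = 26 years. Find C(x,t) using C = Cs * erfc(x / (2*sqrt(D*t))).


t_seconds = 26 * 365.25 * 24 * 3600 = 820497600.0 s
arg = 0.056 / (2 * sqrt(2.32e-12 * 820497600.0))
= 0.6418
erfc(0.6418) = 0.3641
C = 0.36 * 0.3641 = 0.1311%

0.1311


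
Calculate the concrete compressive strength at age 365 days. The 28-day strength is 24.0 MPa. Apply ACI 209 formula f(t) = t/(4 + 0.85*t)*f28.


f(365) = 365 / (4 + 0.85 * 365) * 24.0
= 365 / 314.25 * 24.0
= 27.88 MPa

27.88


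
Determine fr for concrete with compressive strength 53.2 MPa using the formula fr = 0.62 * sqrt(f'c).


fr = 0.62 * sqrt(53.2)
= 4.522 MPa

4.522


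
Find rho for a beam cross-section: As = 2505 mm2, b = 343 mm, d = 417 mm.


rho = As / (b * d)
= 2505 / (343 * 417)
= 0.0175

0.0175


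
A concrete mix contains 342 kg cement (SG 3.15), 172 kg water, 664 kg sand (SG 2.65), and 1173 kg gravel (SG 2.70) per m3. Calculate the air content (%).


Vol cement = 342 / (3.15 * 1000) = 0.108571 m3
Vol water = 172 / 1000 = 0.172 m3
Vol sand = 664 / (2.65 * 1000) = 0.250566 m3
Vol gravel = 1173 / (2.70 * 1000) = 0.434444 m3
Total solid + water volume = 0.965582 m3
Air = (1 - 0.965582) * 100 = 3.44%

3.44


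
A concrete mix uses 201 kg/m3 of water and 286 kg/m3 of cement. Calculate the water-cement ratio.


w/c = water / cement
w/c = 201 / 286 = 0.703

0.703


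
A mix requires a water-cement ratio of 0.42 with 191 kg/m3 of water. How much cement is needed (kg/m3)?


Cement = water / (w/c)
= 191 / 0.42
= 454.8 kg/m3

454.8


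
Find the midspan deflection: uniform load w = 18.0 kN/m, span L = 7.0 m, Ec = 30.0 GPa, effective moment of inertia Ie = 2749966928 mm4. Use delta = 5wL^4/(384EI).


Convert: L = 7.0 m = 7000 mm, Ec = 30.0 GPa = 30000 MPa
delta = 5 * 18.0 * 7000^4 / (384 * 30000 * 2749966928)
= 6.82 mm

6.82


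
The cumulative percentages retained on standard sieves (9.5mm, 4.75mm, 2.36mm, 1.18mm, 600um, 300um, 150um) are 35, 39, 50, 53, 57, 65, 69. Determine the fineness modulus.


FM = sum(cumulative % retained) / 100
= 368 / 100
= 3.68

3.68


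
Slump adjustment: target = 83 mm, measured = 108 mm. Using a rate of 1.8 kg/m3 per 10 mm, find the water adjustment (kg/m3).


Difference = 83 - 108 = -25 mm
Water adjustment = -25 * 1.8 / 10 = -4.5 kg/m3

-4.5


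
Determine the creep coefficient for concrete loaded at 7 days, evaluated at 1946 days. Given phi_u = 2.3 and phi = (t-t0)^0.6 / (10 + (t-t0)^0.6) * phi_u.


dt = 1946 - 7 = 1939
phi = 1939^0.6 / (10 + 1939^0.6) * 2.3
= 2.079

2.079


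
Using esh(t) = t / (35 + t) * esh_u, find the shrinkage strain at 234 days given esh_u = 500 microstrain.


esh(234) = 234 / (35 + 234) * 500
= 234 / 269 * 500
= 434.9 microstrain

434.9


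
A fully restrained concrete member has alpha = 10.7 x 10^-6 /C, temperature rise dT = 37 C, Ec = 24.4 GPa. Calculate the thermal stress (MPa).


sigma = alpha * dT * Ec
= 10.7e-6 * 37 * 24.4 * 1000
= 9.66 MPa

9.66


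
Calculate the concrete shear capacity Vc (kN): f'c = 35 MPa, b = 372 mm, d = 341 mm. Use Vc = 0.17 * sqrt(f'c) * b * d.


Vc = 0.17 * sqrt(35) * 372 * 341 / 1000
= 127.58 kN

127.58


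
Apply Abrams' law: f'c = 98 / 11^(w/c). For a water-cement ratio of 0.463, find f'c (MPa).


f'c = 98 / 11^0.463
= 98 / 3.035
= 32.29 MPa

32.29


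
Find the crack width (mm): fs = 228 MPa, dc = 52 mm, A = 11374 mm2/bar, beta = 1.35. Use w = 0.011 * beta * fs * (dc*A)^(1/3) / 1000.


w = 0.011 * beta * fs * (dc * A)^(1/3) / 1000
= 0.011 * 1.35 * 228 * (52 * 11374)^(1/3) / 1000
= 0.284 mm

0.284


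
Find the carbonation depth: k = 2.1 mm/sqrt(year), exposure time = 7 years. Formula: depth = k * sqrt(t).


depth = k * sqrt(t)
= 2.1 * sqrt(7)
= 5.56 mm

5.56


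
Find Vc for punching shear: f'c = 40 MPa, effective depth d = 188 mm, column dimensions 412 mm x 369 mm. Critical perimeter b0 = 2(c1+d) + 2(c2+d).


b0 = 2*(412 + 188) + 2*(369 + 188) = 2314 mm
Vc = 0.33 * sqrt(40) * 2314 * 188 / 1000
= 907.96 kN

907.96


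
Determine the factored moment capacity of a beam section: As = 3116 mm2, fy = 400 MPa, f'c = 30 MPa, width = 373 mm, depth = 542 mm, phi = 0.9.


a = As * fy / (0.85 * f'c * b)
= 3116 * 400 / (0.85 * 30 * 373)
= 131.0414 mm
Mn = As * fy * (d - a/2) / 10^6
= 593.8838 kN-m
phi*Mn = 0.9 * 593.8838 = 534.5 kN-m

534.5


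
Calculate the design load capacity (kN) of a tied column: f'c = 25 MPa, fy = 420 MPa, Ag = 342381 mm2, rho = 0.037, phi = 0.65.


Ast = rho * Ag = 0.037 * 342381 = 12668.097 mm2
phi*Pn = 0.65 * 0.80 * (0.85 * 25 * (342381 - 12668.097) + 420 * 12668.097) / 1000
= 6410.04 kN

6410.04


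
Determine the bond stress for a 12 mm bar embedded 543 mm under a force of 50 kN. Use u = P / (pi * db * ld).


u = P / (pi * db * ld)
= 50 * 1000 / (pi * 12 * 543)
= 2.443 MPa

2.443


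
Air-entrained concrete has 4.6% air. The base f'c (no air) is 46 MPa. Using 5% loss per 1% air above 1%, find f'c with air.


Strength loss = (4.6 - 1) * 5 = 18.0%
f'c = 46 * (1 - 18.0/100)
= 37.72 MPa

37.72


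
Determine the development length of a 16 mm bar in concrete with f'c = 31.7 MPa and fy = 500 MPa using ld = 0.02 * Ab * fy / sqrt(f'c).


Ab = pi * 16^2 / 4 = 201.062 mm2
ld = 0.02 * 201.062 * 500 / sqrt(31.7)
= 357.1 mm

357.1


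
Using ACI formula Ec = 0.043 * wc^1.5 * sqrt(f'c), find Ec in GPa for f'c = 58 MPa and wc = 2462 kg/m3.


Ec = 0.043 * 2462^1.5 * sqrt(58) / 1000
= 40.01 GPa

40.01


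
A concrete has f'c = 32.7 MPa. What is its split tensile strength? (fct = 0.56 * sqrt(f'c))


fct = 0.56 * sqrt(32.7)
= 0.56 * 5.718
= 3.202 MPa

3.202


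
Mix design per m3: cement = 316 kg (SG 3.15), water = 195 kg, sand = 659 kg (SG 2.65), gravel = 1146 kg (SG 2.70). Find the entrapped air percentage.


Vol cement = 316 / (3.15 * 1000) = 0.100317 m3
Vol water = 195 / 1000 = 0.195 m3
Vol sand = 659 / (2.65 * 1000) = 0.248679 m3
Vol gravel = 1146 / (2.70 * 1000) = 0.424444 m3
Total solid + water volume = 0.968441 m3
Air = (1 - 0.968441) * 100 = 3.16%

3.16


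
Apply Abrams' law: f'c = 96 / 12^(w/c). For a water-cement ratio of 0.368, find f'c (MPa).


f'c = 96 / 12^0.368
= 96 / 2.495
= 38.47 MPa

38.47


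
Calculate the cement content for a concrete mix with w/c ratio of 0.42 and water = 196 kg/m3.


Cement = water / (w/c)
= 196 / 0.42
= 466.7 kg/m3

466.7


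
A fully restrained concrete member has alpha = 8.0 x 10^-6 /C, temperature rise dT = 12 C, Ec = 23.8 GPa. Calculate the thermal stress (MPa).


sigma = alpha * dT * Ec
= 8.0e-6 * 12 * 23.8 * 1000
= 2.285 MPa

2.285


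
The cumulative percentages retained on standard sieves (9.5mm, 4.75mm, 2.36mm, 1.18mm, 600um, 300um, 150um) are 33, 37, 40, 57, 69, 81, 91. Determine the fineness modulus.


FM = sum(cumulative % retained) / 100
= 408 / 100
= 4.08

4.08


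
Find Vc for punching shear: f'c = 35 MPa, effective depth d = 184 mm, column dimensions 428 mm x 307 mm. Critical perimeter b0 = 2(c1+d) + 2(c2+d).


b0 = 2*(428 + 184) + 2*(307 + 184) = 2206 mm
Vc = 0.33 * sqrt(35) * 2206 * 184 / 1000
= 792.45 kN

792.45


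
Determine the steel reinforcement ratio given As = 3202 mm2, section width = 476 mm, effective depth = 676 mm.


rho = As / (b * d)
= 3202 / (476 * 676)
= 0.01

0.01


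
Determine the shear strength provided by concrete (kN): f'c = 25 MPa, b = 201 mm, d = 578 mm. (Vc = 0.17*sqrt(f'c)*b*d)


Vc = 0.17 * sqrt(25) * 201 * 578 / 1000
= 98.75 kN

98.75


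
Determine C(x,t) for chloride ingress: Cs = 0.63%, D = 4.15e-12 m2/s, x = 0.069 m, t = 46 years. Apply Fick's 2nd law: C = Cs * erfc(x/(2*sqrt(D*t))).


t_seconds = 46 * 365.25 * 24 * 3600 = 1451649600.0 s
arg = 0.069 / (2 * sqrt(4.15e-12 * 1451649600.0))
= 0.4445
erfc(0.4445) = 0.5296
C = 0.63 * 0.5296 = 0.3337%

0.3337


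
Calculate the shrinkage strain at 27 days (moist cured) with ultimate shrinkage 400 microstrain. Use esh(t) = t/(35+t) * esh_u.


esh(27) = 27 / (35 + 27) * 400
= 27 / 62 * 400
= 174.2 microstrain

174.2


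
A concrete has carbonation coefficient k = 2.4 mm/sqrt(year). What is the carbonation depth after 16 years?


depth = k * sqrt(t)
= 2.4 * sqrt(16)
= 9.6 mm

9.6


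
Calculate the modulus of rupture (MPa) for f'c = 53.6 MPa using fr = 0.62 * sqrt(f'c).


fr = 0.62 * sqrt(53.6)
= 4.539 MPa

4.539


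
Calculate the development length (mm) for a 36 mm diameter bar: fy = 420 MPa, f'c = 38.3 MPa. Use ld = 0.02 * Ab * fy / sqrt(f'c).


Ab = pi * 36^2 / 4 = 1017.876 mm2
ld = 0.02 * 1017.876 * 420 / sqrt(38.3)
= 1381.6 mm

1381.6


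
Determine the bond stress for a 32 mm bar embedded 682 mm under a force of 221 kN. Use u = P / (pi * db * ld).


u = P / (pi * db * ld)
= 221 * 1000 / (pi * 32 * 682)
= 3.223 MPa

3.223


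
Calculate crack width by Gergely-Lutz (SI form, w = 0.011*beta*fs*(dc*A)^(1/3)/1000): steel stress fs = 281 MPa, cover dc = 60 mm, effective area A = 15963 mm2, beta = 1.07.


w = 0.011 * beta * fs * (dc * A)^(1/3) / 1000
= 0.011 * 1.07 * 281 * (60 * 15963)^(1/3) / 1000
= 0.326 mm

0.326


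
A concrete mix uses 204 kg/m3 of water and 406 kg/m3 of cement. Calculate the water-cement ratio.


w/c = water / cement
w/c = 204 / 406 = 0.502

0.502


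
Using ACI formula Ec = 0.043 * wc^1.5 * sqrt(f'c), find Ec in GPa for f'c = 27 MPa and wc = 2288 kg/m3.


Ec = 0.043 * 2288^1.5 * sqrt(27) / 1000
= 24.45 GPa

24.45


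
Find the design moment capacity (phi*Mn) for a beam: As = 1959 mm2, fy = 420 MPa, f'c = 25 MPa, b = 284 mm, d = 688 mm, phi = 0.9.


a = As * fy / (0.85 * f'c * b)
= 1959 * 420 / (0.85 * 25 * 284)
= 136.3347 mm
Mn = As * fy * (d - a/2) / 10^6
= 509.9859 kN-m
phi*Mn = 0.9 * 509.9859 = 458.99 kN-m

458.99


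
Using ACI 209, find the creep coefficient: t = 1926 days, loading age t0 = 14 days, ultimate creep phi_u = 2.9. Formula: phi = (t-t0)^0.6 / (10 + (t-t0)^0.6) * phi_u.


dt = 1926 - 14 = 1912
phi = 1912^0.6 / (10 + 1912^0.6) * 2.9
= 2.619

2.619


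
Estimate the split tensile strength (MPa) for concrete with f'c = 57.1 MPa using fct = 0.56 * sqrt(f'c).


fct = 0.56 * sqrt(57.1)
= 0.56 * 7.556
= 4.232 MPa

4.232


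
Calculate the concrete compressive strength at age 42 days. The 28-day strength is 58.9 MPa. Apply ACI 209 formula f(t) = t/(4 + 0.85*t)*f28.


f(42) = 42 / (4 + 0.85 * 42) * 58.9
= 42 / 39.7 * 58.9
= 62.31 MPa

62.31


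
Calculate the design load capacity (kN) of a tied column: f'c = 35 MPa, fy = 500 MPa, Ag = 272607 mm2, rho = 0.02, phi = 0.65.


Ast = rho * Ag = 0.02 * 272607 = 5452.14 mm2
phi*Pn = 0.65 * 0.80 * (0.85 * 35 * (272607 - 5452.14) + 500 * 5452.14) / 1000
= 5550.44 kN

5550.44


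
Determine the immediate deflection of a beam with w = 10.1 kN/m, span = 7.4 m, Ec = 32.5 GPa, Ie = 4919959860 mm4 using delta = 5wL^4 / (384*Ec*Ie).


Convert: L = 7.4 m = 7400 mm, Ec = 32.5 GPa = 32500 MPa
delta = 5 * 10.1 * 7400^4 / (384 * 32500 * 4919959860)
= 2.47 mm

2.47


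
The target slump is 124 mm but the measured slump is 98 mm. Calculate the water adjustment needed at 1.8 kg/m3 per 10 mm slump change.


Difference = 124 - 98 = 26 mm
Water adjustment = 26 * 1.8 / 10 = 4.7 kg/m3

4.7


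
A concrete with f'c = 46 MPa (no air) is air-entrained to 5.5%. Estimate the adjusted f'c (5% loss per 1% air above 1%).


Strength loss = (5.5 - 1) * 5 = 22.5%
f'c = 46 * (1 - 22.5/100)
= 35.65 MPa

35.65


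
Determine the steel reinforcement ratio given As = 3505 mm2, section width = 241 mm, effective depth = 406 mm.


rho = As / (b * d)
= 3505 / (241 * 406)
= 0.0358

0.0358


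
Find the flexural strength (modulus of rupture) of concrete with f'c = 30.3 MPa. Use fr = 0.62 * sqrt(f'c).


fr = 0.62 * sqrt(30.3)
= 3.413 MPa

3.413


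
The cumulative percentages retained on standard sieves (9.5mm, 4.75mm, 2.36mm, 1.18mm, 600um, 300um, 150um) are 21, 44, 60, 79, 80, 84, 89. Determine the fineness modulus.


FM = sum(cumulative % retained) / 100
= 457 / 100
= 4.57

4.57


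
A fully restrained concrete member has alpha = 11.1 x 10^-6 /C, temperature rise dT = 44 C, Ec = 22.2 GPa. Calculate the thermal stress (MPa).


sigma = alpha * dT * Ec
= 11.1e-6 * 44 * 22.2 * 1000
= 10.842 MPa

10.842


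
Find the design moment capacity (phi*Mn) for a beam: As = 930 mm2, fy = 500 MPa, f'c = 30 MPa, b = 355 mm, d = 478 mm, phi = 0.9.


a = As * fy / (0.85 * f'c * b)
= 930 * 500 / (0.85 * 30 * 355)
= 51.367 mm
Mn = As * fy * (d - a/2) / 10^6
= 210.3272 kN-m
phi*Mn = 0.9 * 210.3272 = 189.29 kN-m

189.29


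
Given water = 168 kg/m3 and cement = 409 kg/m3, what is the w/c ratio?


w/c = water / cement
w/c = 168 / 409 = 0.411

0.411


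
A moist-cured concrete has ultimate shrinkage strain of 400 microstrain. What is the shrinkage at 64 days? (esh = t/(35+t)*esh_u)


esh(64) = 64 / (35 + 64) * 400
= 64 / 99 * 400
= 258.6 microstrain

258.6


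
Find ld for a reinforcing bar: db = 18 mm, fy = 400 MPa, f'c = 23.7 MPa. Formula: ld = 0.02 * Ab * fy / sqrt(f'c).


Ab = pi * 18^2 / 4 = 254.469 mm2
ld = 0.02 * 254.469 * 400 / sqrt(23.7)
= 418.2 mm

418.2


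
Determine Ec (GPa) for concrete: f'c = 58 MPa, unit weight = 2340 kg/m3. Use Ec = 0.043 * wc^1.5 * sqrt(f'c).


Ec = 0.043 * 2340^1.5 * sqrt(58) / 1000
= 37.07 GPa

37.07


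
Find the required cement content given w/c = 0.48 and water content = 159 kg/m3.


Cement = water / (w/c)
= 159 / 0.48
= 331.2 kg/m3

331.2


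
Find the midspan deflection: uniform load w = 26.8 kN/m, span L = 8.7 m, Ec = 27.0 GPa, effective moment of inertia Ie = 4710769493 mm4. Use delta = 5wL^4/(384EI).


Convert: L = 8.7 m = 8700 mm, Ec = 27.0 GPa = 27000 MPa
delta = 5 * 26.8 * 8700^4 / (384 * 27000 * 4710769493)
= 15.72 mm

15.72


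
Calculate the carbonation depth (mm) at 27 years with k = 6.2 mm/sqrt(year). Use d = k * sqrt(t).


depth = k * sqrt(t)
= 6.2 * sqrt(27)
= 32.22 mm

32.22


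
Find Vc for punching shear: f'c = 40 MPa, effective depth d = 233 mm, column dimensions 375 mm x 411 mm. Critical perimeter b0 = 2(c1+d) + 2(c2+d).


b0 = 2*(375 + 233) + 2*(411 + 233) = 2504 mm
Vc = 0.33 * sqrt(40) * 2504 * 233 / 1000
= 1217.68 kN

1217.68


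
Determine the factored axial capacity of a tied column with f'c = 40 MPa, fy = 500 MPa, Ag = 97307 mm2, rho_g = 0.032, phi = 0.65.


Ast = rho * Ag = 0.032 * 97307 = 3113.824 mm2
phi*Pn = 0.65 * 0.80 * (0.85 * 40 * (97307 - 3113.824) + 500 * 3113.824) / 1000
= 2474.93 kN

2474.93


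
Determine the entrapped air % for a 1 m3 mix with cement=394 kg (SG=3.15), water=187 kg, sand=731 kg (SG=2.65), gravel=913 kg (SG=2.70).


Vol cement = 394 / (3.15 * 1000) = 0.125079 m3
Vol water = 187 / 1000 = 0.187 m3
Vol sand = 731 / (2.65 * 1000) = 0.275849 m3
Vol gravel = 913 / (2.70 * 1000) = 0.338148 m3
Total solid + water volume = 0.926077 m3
Air = (1 - 0.926077) * 100 = 7.39%

7.39


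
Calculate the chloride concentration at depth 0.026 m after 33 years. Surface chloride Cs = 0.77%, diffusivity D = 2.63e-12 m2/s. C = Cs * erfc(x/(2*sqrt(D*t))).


t_seconds = 33 * 365.25 * 24 * 3600 = 1041400800.0 s
arg = 0.026 / (2 * sqrt(2.63e-12 * 1041400800.0))
= 0.2484
erfc(0.2484) = 0.7254
C = 0.77 * 0.7254 = 0.5585%

0.5585


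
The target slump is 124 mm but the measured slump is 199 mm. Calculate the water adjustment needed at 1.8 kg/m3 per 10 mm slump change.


Difference = 124 - 199 = -75 mm
Water adjustment = -75 * 1.8 / 10 = -13.5 kg/m3

-13.5


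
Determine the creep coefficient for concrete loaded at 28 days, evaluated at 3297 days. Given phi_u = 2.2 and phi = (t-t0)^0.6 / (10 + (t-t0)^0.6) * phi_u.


dt = 3297 - 28 = 3269
phi = 3269^0.6 / (10 + 3269^0.6) * 2.2
= 2.041

2.041


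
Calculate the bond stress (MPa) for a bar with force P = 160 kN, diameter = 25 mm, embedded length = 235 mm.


u = P / (pi * db * ld)
= 160 * 1000 / (pi * 25 * 235)
= 8.669 MPa

8.669


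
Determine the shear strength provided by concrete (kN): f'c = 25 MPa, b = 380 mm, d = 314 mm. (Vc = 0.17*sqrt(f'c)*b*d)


Vc = 0.17 * sqrt(25) * 380 * 314 / 1000
= 101.42 kN

101.42


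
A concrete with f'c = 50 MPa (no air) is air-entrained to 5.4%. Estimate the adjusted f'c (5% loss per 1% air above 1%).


Strength loss = (5.4 - 1) * 5 = 22.0%
f'c = 50 * (1 - 22.0/100)
= 39.0 MPa

39.0
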